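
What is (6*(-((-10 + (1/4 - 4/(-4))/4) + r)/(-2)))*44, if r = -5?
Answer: -7755/4 ≈ -1938.8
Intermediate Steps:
(6*(-((-10 + (1/4 - 4/(-4))/4) + r)/(-2)))*44 = (6*(-((-10 + (1/4 - 4/(-4))/4) - 5)/(-2)))*44 = (6*(-((-10 + (1*(1/4) - 4*(-1/4))*(1/4)) - 5)*(-1)/2))*44 = (6*(-((-10 + (1/4 + 1)*(1/4)) - 5)*(-1)/2))*44 = (6*(-((-10 + (5/4)*(1/4)) - 5)*(-1)/2))*44 = (6*(-((-10 + 5/16) - 5)*(-1)/2))*44 = (6*(-(-155/16 - 5)*(-1)/2))*44 = (6*(-(-235)*(-1)/(16*2)))*44 = (6*(-1*235/32))*44 = (6*(-235/32))*44 = -705/16*44 = -7755/4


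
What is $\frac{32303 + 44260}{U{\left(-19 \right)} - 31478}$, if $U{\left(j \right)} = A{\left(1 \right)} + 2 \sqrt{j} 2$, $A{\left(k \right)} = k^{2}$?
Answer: $- \frac{2409973551}{990801833} - \frac{306252 i \sqrt{19}}{990801833} \approx -2.4323 - 0.0013473 i$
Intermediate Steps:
$U{\left(j \right)} = 1 + 4 \sqrt{j}$ ($U{\left(j \right)} = 1^{2} + 2 \sqrt{j} 2 = 1 + 4 \sqrt{j}$)
$\frac{32303 + 44260}{U{\left(-19 \right)} - 31478} = \frac{32303 + 44260}{\left(1 + 4 \sqrt{-19}\right) - 31478} = \frac{76563}{\left(1 + 4 i \sqrt{19}\right) - 31478} = \frac{76563}{-31477 + 4 i \sqrt{19}}$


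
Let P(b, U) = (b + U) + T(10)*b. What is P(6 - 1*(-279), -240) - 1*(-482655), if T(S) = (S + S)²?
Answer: 596700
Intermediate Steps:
T(S) = 4*S² (T(S) = (2*S)² = 4*S²)
P(b, U) = U + 401*b (P(b, U) = (b + U) + (4*10²)*b = (U + b) + (4*100)*b = (U + b) + 400*b = U + 401*b)
P(6 - 1*(-279), -240) - 1*(-482655) = (-240 + 401*(6 - 1*(-279))) - 1*(-482655) = (-240 + 401*(6 + 279)) + 482655 = (-240 + 401*285) + 482655 = (-240 + 114285) + 482655 = 114045 + 482655 = 596700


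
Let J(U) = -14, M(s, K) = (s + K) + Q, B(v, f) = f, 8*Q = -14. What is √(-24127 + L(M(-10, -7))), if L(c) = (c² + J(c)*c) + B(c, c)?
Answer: I*√376507/4 ≈ 153.4*I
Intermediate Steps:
Q = -7/4 (Q = (⅛)*(-14) = -7/4 ≈ -1.7500)
M(s, K) = -7/4 + K + s (M(s, K) = (s + K) - 7/4 = (K + s) - 7/4 = -7/4 + K + s)
L(c) = c² - 13*c (L(c) = (c² - 14*c) + c = c² - 13*c)
√(-24127 + L(M(-10, -7))) = √(-24127 + (-7/4 - 7 - 10)*(-13 + (-7/4 - 7 - 10))) = √(-24127 - 75*(-13 - 75/4)/4) = √(-24127 - 75/4*(-127/4)) = √(-24127 + 9525/16) = √(-376507/16) = I*√376507/4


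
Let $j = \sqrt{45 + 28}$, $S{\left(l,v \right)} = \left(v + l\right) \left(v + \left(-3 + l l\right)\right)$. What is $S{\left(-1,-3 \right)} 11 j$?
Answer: $220 \sqrt{73} \approx 1879.7$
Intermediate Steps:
$S{\left(l,v \right)} = \left(l + v\right) \left(-3 + v + l^{2}\right)$ ($S{\left(l,v \right)} = \left(l + v\right) \left(v + \left(-3 + l^{2}\right)\right) = \left(l + v\right) \left(-3 + v + l^{2}\right)$)
$j = \sqrt{73} \approx 8.544$
$S{\left(-1,-3 \right)} 11 j = \left(\left(-1\right)^{3} + \left(-3\right)^{2} - -3 - -9 - -3 - 3 \left(-1\right)^{2}\right) 11 \sqrt{73} = \left(-1 + 9 + 3 + 9 + 3 - 3\right) 11 \sqrt{73} = 20 \cdot 11 \sqrt{73} = 220 \sqrt{73}$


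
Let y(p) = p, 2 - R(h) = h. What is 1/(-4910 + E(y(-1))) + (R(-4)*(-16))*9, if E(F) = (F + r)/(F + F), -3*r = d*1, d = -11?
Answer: -12730179/14734 ≈ -864.00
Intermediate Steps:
R(h) = 2 - h
r = 11/3 (r = -(-11)/3 = -⅓*(-11) = 11/3 ≈ 3.6667)
E(F) = (11/3 + F)/(2*F) (E(F) = (F + 11/3)/(F + F) = (11/3 + F)/((2*F)) = (11/3 + F)*(1/(2*F)) = (11/3 + F)/(2*F))
1/(-4910 + E(y(-1))) + (R(-4)*(-16))*9 = 1/(-4910 + (⅙)*(11 + 3*(-1))/(-1)) + ((2 - 1*(-4))*(-16))*9 = 1/(-4910 + (⅙)*(-1)*(11 - 3)) + ((2 + 4)*(-16))*9 = 1/(-4910 + (⅙)*(-1)*8) + (6*(-16))*9 = 1/(-4910 - 4/3) - 96*9 = 1/(-14734/3) - 864 = -3/14734 - 864 = -12730179/14734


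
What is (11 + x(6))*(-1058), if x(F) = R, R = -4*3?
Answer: 1058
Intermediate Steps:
R = -12
x(F) = -12
(11 + x(6))*(-1058) = (11 - 12)*(-1058) = -1*(-1058) = 1058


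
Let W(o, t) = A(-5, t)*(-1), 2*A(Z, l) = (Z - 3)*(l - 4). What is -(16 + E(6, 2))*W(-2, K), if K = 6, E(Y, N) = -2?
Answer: -112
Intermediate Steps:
A(Z, l) = (-4 + l)*(-3 + Z)/2 (A(Z, l) = ((Z - 3)*(l - 4))/2 = ((-3 + Z)*(-4 + l))/2 = ((-4 + l)*(-3 + Z))/2 = (-4 + l)*(-3 + Z)/2)
W(o, t) = -16 + 4*t (W(o, t) = (6 - 2*(-5) - 3*t/2 + (1/2)*(-5)*t)*(-1) = (6 + 10 - 3*t/2 - 5*t/2)*(-1) = (16 - 4*t)*(-1) = -16 + 4*t)
-(16 + E(6, 2))*W(-2, K) = -(16 - 2)*(-16 + 4*6) = -14*(-16 + 24) = -14*8 = -1*112 = -112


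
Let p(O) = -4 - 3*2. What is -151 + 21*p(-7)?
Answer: -361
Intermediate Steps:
p(O) = -10 (p(O) = -4 - 6 = -10)
-151 + 21*p(-7) = -151 + 21*(-10) = -151 - 210 = -361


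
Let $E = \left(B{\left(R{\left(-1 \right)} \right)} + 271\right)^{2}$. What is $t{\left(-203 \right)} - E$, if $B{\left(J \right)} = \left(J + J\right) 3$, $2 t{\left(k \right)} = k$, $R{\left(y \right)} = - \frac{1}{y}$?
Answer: $- \frac{153661}{2} \approx -76831.0$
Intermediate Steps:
$t{\left(k \right)} = \frac{k}{2}$
$B{\left(J \right)} = 6 J$ ($B{\left(J \right)} = 2 J 3 = 6 J$)
$E = 76729$ ($E = \left(6 \left(- \frac{1}{-1}\right) + 271\right)^{2} = \left(6 \left(\left(-1\right) \left(-1\right)\right) + 271\right)^{2} = \left(6 \cdot 1 + 271\right)^{2} = \left(6 + 271\right)^{2} = 277^{2} = 76729$)
$t{\left(-203 \right)} - E = \frac{1}{2} \left(-203\right) - 76729 = - \frac{203}{2} - 76729 = - \frac{153661}{2}$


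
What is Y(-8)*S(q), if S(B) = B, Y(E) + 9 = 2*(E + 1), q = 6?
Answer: -138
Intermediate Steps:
Y(E) = -7 + 2*E (Y(E) = -9 + 2*(E + 1) = -9 + 2*(1 + E) = -9 + (2 + 2*E) = -7 + 2*E)
Y(-8)*S(q) = (-7 + 2*(-8))*6 = (-7 - 16)*6 = -23*6 = -138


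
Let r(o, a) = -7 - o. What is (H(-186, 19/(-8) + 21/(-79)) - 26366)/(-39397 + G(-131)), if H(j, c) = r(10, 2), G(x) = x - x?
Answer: 26383/39397 ≈ 0.66967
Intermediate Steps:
G(x) = 0
H(j, c) = -17 (H(j, c) = -7 - 1*10 = -7 - 10 = -17)
(H(-186, 19/(-8) + 21/(-79)) - 26366)/(-39397 + G(-131)) = (-17 - 26366)/(-39397 + 0) = -26383/(-39397) = -26383*(-1/39397) = 26383/39397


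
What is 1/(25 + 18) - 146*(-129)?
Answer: 809863/43 ≈ 18834.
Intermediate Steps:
1/(25 + 18) - 146*(-129) = 1/43 + 18834 = 809863/43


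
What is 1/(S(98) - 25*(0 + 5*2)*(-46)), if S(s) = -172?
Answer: 1/11328 ≈ 8.8277e-5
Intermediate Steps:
1/(S(98) - 25*(0 + 5*2)*(-46)) = 1/(-172 - 25*(0 + 5*2)*(-46)) = 1/(-172 - 25*(0 + 10)*(-46)) = 1/(-172 - 25*10*(-46)) = 1/(-172 - 250*(-46)) = 1/(-172 + 11500) = 1/11328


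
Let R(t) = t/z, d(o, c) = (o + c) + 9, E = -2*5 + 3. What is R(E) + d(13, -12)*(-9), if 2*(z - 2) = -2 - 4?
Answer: -83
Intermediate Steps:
z = -1 (z = 2 + (-2 - 4)/2 = 2 + (1/2)*(-6) = 2 - 3 = -1)
E = -7 (E = -10 + 3 = -7)
d(o, c) = 9 + c + o (d(o, c) = (c + o) + 9 = 9 + c + o)
R(t) = -t (R(t) = t/(-1) = t*(-1) = -t)
R(E) + d(13, -12)*(-9) = -1*(-7) + (9 - 12 + 13)*(-9) = 7 + 10*(-9) = 7 - 90 = -83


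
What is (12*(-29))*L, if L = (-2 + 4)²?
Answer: -1392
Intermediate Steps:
L = 4 (L = 2² = 4)
(12*(-29))*L = (12*(-29))*4 = -348*4 = -1392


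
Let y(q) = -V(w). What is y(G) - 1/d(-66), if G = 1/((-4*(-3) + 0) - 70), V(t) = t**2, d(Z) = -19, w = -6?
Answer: -683/19 ≈ -35.947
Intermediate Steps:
G = -1/58 (G = 1/((12 + 0) - 70) = 1/(12 - 70) = 1/(-58) = -1/58 ≈ -0.017241)
y(q) = -36 (y(q) = -1*(-6)**2 = -1*36 = -36)
y(G) - 1/d(-66) = -36 - 1/(-19) = -36 - 1*(-1/19) = -36 + 1/19 = -683/19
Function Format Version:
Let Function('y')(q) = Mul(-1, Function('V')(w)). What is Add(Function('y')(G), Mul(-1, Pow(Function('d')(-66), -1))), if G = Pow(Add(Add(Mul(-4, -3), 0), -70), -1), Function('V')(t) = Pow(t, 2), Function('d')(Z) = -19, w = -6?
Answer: Rational(-683, 19) ≈ -35.947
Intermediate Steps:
G = Rational(-1, 58) (G = Pow(Add(Add(12, 0), -70), -1) = Pow(Add(12, -70), -1) = Pow(-58, -1) = Rational(-1, 58) ≈ -0.017241)
Function('y')(q) = -36 (Function('y')(q) = Mul(-1, Pow(-6, 2)) = Mul(-1, 36) = -36)
Add(Function('y')(G), Mul(-1, Pow(Function('d')(-66), -1))) = Add(-36, Mul(-1, Pow(-19, -1))) = Add(-36, Mul(-1, Rational(-1, 19))) = Add(-36, Rational(1, 19)) = Rational(-683, 19)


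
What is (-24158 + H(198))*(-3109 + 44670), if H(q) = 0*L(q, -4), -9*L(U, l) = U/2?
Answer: -1004030638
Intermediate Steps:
L(U, l) = -U/18 (L(U, l) = -U/(9*2) = -U/18)
H(q) = 0 (H(q) = 0*(-q/18) = 0)
(-24158 + H(198))*(-3109 + 44670) = (-24158 + 0)*(-3109 + 44670) = -24158*41561 = -1004030638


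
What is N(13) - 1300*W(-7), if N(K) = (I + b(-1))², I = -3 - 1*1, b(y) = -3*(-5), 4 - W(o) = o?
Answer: -14179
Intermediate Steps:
W(o) = 4 - o
b(y) = 15
I = -4 (I = -3 - 1 = -4)
N(K) = 121 (N(K) = (-4 + 15)² = 11² = 121)
N(13) - 1300*W(-7) = 121 - 1300*(4 - 1*(-7)) = 121 - 1300*(4 + 7) = 121 - 1300*11 = 121 - 14300 = -14179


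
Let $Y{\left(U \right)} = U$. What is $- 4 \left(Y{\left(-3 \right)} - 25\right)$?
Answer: $112$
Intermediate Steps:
$- 4 \left(Y{\left(-3 \right)} - 25\right) = - 4 \left(-3 - 25\right) = \left(-4\right) \left(-28\right) = 112$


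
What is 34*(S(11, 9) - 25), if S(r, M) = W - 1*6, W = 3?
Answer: -952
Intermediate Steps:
S(r, M) = -3 (S(r, M) = 3 - 1*6 = 3 - 6 = -3)
34*(S(11, 9) - 25) = 34*(-3 - 25) = 34*(-28) = -952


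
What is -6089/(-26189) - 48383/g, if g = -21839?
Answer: 1400080058/571941571 ≈ 2.4479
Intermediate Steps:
-6089/(-26189) - 48383/g = -6089/(-26189) - 48383/(-21839) = -6089*(-1/26189) - 48383*(-1/21839) = 6089/26189 + 48383/21839 = 1400080058/571941571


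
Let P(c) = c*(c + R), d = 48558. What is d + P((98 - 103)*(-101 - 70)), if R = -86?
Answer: 706053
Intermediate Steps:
P(c) = c*(-86 + c) (P(c) = c*(c - 86) = c*(-86 + c))
d + P((98 - 103)*(-101 - 70)) = 48558 + ((98 - 103)*(-101 - 70))*(-86 + (98 - 103)*(-101 - 70)) = 48558 + (-5*(-171))*(-86 - 5*(-171)) = 48558 + 855*(-86 + 855) = 48558 + 855*769 = 48558 + 657495 = 706053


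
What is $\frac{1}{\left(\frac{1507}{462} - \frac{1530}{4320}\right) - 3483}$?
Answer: $- \frac{336}{1169311} \approx -0.00028735$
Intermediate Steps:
$\frac{1}{\left(\frac{1507}{462} - \frac{1530}{4320}\right) - 3483} = \frac{1}{\left(1507 \cdot \frac{1}{462} - \frac{17}{48}\right) - 3483} = \frac{1}{\left(\frac{137}{42} - \frac{17}{48}\right) - 3483} = \frac{1}{\frac{977}{336} - 3483} = \frac{1}{- \frac{1169311}{336}} = - \frac{336}{1169311}$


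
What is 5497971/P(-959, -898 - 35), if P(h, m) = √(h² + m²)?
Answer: 5497971*√1790170/1790170 ≈ 4109.2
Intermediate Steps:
5497971/P(-959, -898 - 35) = 5497971/(√((-959)² + (-898 - 35)²)) = 5497971/(√(919681 + (-933)²)) = 5497971/(√(919681 + 870489)) = 5497971/(√1790170) = 5497971*(√1790170/1790170) = 5497971*√1790170/1790170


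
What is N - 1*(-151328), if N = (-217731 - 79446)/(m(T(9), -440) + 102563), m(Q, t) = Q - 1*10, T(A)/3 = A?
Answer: 15522929063/102580 ≈ 1.5133e+5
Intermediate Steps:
T(A) = 3*A
m(Q, t) = -10 + Q (m(Q, t) = Q - 10 = -10 + Q)
N = -297177/102580 (N = (-217731 - 79446)/((-10 + 3*9) + 102563) = -297177/((-10 + 27) + 102563) = -297177/(17 + 102563) = -297177/102580 ≈ -2.8970)
N - 1*(-151328) = -297177/102580 - 1*(-151328) = -297177/102580 + 151328 = 15522929063/102580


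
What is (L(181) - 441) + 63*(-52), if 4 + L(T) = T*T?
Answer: 29040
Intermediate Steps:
L(T) = -4 + T**2 (L(T) = -4 + T*T = -4 + T**2)
(L(181) - 441) + 63*(-52) = ((-4 + 181**2) - 441) + 63*(-52) = ((-4 + 32761) - 441) - 3276 = (32757 - 441) - 3276 = 32316 - 3276 = 29040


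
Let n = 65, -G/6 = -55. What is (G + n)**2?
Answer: 156025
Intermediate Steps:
G = 330 (G = -6*(-55) = 330)
(G + n)**2 = (330 + 65)**2 = 395**2 = 156025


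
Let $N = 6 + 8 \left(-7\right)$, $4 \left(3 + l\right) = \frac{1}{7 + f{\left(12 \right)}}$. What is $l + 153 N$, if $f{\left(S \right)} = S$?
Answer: $- \frac{581627}{76} \approx -7653.0$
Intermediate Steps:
$l = - \frac{227}{76}$ ($l = -3 + \frac{1}{4 \left(7 + 12\right)} = -3 + \frac{1}{4 \cdot 19} = -3 + \frac{1}{4} \cdot \frac{1}{19} = -3 + \frac{1}{76} = - \frac{227}{76} \approx -2.9868$)
$N = -50$ ($N = 6 - 56 = -50$)
$l + 153 N = - \frac{227}{76} + 153 \left(-50\right) = - \frac{227}{76} - 7650 = - \frac{581627}{76}$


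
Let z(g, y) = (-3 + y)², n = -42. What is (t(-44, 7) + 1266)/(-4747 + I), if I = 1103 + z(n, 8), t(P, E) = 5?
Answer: -1271/3619 ≈ -0.35120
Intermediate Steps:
I = 1128 (I = 1103 + (-3 + 8)² = 1103 + 5² = 1103 + 25 = 1128)
(t(-44, 7) + 1266)/(-4747 + I) = (5 + 1266)/(-4747 + 1128) = 1271/(-3619) = 1271*(-1/3619) = -1271/3619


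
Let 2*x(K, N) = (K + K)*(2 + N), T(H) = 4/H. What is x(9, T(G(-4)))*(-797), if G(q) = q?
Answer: -7173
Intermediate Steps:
x(K, N) = K*(2 + N) (x(K, N) = ((K + K)*(2 + N))/2 = ((2*K)*(2 + N))/2 = (2*K*(2 + N))/2 = K*(2 + N))
x(9, T(G(-4)))*(-797) = (9*(2 + 4/(-4)))*(-797) = (9*(2 + 4*(-¼)))*(-797) = (9*(2 - 1))*(-797) = (9*1)*(-797) = 9*(-797) = -7173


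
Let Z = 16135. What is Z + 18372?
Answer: 34507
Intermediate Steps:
Z + 18372 = 16135 + 18372 = 34507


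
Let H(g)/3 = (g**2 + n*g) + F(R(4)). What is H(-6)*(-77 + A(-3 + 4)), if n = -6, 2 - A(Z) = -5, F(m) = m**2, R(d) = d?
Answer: -18480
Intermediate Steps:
A(Z) = 7 (A(Z) = 2 - 1*(-5) = 2 + 5 = 7)
H(g) = 48 - 18*g + 3*g**2 (H(g) = 3*((g**2 - 6*g) + 4**2) = 3*((g**2 - 6*g) + 16) = 3*(16 + g**2 - 6*g) = 48 - 18*g + 3*g**2)
H(-6)*(-77 + A(-3 + 4)) = (48 - 18*(-6) + 3*(-6)**2)*(-77 + 7) = (48 + 108 + 3*36)*(-70) = (48 + 108 + 108)*(-70) = 264*(-70) = -18480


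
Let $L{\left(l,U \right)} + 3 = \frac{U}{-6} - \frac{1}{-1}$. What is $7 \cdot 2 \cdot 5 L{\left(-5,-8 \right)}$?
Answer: $- \frac{140}{3} \approx -46.667$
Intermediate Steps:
$L{\left(l,U \right)} = -2 - \frac{U}{6}$ ($L{\left(l,U \right)} = -3 + \left(\frac{U}{-6} - \frac{1}{-1}\right) = -3 + \left(U \left(- \frac{1}{6}\right) - -1\right) = -3 - \left(-1 + \frac{U}{6}\right) = -2 - \frac{U}{6}$)
$7 \cdot 2 \cdot 5 L{\left(-5,-8 \right)} = 7 \cdot 2 \cdot 5 \left(-2 - - \frac{4}{3}\right) = 14 \cdot 5 \left(-2 + \frac{4}{3}\right) = 70 \left(- \frac{2}{3}\right) = - \frac{140}{3}$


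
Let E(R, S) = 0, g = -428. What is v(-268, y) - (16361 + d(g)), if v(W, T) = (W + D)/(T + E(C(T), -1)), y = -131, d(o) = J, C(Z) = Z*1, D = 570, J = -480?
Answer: -2080713/131 ≈ -15883.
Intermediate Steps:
C(Z) = Z
d(o) = -480
v(W, T) = (570 + W)/T (v(W, T) = (W + 570)/(T + 0) = (570 + W)/T)
v(-268, y) - (16361 + d(g)) = (570 - 268)/(-131) - (16361 - 480) = -1/131*302 - 1*15881 = -302/131 - 15881 = -2080713/131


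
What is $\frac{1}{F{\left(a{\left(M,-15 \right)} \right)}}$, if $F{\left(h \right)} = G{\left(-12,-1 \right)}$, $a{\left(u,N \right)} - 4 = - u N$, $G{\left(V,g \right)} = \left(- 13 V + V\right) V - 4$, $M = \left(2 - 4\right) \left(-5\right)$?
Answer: $- \frac{1}{1732} \approx -0.00057737$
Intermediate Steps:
$M = 10$ ($M = \left(-2\right) \left(-5\right) = 10$)
$G{\left(V,g \right)} = -4 - 12 V^{2}$ ($G{\left(V,g \right)} = - 12 V V - 4 = - 12 V^{2} - 4 = -4 - 12 V^{2}$)
$a{\left(u,N \right)} = 4 - N u$ ($a{\left(u,N \right)} = 4 - u N = 4 - N u$)
$F{\left(h \right)} = -1732$ ($F{\left(h \right)} = -4 - 12 \left(-12\right)^{2} = -4 - 1728 = -1732$)
$\frac{1}{F{\left(a{\left(M,-15 \right)} \right)}} = \frac{1}{-1732} = - \frac{1}{1732}$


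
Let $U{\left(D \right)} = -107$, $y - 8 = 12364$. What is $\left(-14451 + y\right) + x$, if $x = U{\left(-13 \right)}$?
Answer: $-2186$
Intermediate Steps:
$y = 12372$ ($y = 8 + 12364 = 12372$)
$x = -107$
$\left(-14451 + y\right) + x = \left(-14451 + 12372\right) - 107 = -2079 - 107 = -2186$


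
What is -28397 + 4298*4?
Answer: -11205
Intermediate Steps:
-28397 + 4298*4 = -28397 + 17192 = -11205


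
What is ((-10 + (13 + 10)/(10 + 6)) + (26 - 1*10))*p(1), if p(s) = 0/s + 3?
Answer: 357/16 ≈ 22.313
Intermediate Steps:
p(s) = 3 (p(s) = 0 + 3 = 3)
((-10 + (13 + 10)/(10 + 6)) + (26 - 1*10))*p(1) = ((-10 + (13 + 10)/(10 + 6)) + (26 - 1*10))*3 = ((-10 + 23/16) + (26 - 10))*3 = ((-10 + 23*(1/16)) + 16)*3 = ((-10 + 23/16) + 16)*3 = (-137/16 + 16)*3 = (119/16)*3 = 357/16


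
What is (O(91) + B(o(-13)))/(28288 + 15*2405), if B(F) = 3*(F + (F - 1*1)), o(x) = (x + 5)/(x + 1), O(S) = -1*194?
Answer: -193/64363 ≈ -0.0029986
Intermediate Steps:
O(S) = -194
o(x) = (5 + x)/(1 + x)
B(F) = -3 + 6*F (B(F) = 3*(F + (F - 1)) = 3*(F + (-1 + F)) = 3*(-1 + 2*F) = -3 + 6*F)
(O(91) + B(o(-13)))/(28288 + 15*2405) = (-194 + (-3 + 6*((5 - 13)/(1 - 13))))/(28288 + 15*2405) = (-194 + (-3 + 6*(-8/(-12))))/(28288 + 36075) = (-194 + (-3 + 6*(-1/12*(-8))))/64363 = (-194 + (-3 + 6*(⅔)))*(1/64363) = (-194 + (-3 + 4))*(1/64363) = (-194 + 1)*(1/64363) = -193*1/64363 = -193/64363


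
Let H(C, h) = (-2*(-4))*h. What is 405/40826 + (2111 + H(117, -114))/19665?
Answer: 56914699/802843290 ≈ 0.070891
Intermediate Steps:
H(C, h) = 8*h
405/40826 + (2111 + H(117, -114))/19665 = 405/40826 + (2111 + 8*(-114))/19665 = 405*(1/40826) + (2111 - 912)*(1/19665) = 405/40826 + 1199*(1/19665) = 405/40826 + 1199/19665 = 56914699/802843290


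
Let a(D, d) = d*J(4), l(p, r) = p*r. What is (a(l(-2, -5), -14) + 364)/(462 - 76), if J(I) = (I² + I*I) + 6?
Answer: -84/193 ≈ -0.43523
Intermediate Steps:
J(I) = 6 + 2*I² (J(I) = (I² + I²) + 6 = 2*I² + 6 = 6 + 2*I²)
a(D, d) = 38*d (a(D, d) = d*(6 + 2*4²) = d*(6 + 2*16) = d*(6 + 32) = d*38 = 38*d)
(a(l(-2, -5), -14) + 364)/(462 - 76) = (38*(-14) + 364)/(462 - 76) = (-532 + 364)/386 = -168*1/386 = -84/193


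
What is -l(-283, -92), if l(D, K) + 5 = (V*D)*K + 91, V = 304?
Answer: -7915030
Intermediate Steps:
l(D, K) = 86 + 304*D*K (l(D, K) = -5 + ((304*D)*K + 91) = -5 + (304*D*K + 91) = -5 + (91 + 304*D*K) = 86 + 304*D*K)
-l(-283, -92) = -(86 + 304*(-283)*(-92)) = -(86 + 7914944) = -1*7915030 = -7915030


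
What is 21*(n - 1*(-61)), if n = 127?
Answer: 3948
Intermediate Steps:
21*(n - 1*(-61)) = 21*(127 - 1*(-61)) = 21*(127 + 61) = 21*188 = 3948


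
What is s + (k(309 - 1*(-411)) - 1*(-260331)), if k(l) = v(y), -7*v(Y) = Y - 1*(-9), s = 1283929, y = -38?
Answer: 10809849/7 ≈ 1.5443e+6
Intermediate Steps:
v(Y) = -9/7 - Y/7 (v(Y) = -(Y - 1*(-9))/7 = -(Y + 9)/7 = -(9 + Y)/7 = -9/7 - Y/7)
k(l) = 29/7 (k(l) = -9/7 - 1/7*(-38) = -9/7 + 38/7 = 29/7)
s + (k(309 - 1*(-411)) - 1*(-260331)) = 1283929 + (29/7 - 1*(-260331)) = 1283929 + (29/7 + 260331) = 1283929 + 1822346/7 = 10809849/7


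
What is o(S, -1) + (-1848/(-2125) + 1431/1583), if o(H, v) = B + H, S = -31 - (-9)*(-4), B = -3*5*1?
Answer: -269871491/3363875 ≈ -80.226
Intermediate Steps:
B = -15 (B = -15*1 = -15)
S = -67 (S = -31 - 1*36 = -31 - 36 = -67)
o(H, v) = -15 + H
o(S, -1) + (-1848/(-2125) + 1431/1583) = (-15 - 67) + (-1848/(-2125) + 1431/1583) = -82 + (-1848*(-1/2125) + 1431*(1/1583)) = -82 + (1848/2125 + 1431/1583) = -82 + 5966259/3363875 = -269871491/3363875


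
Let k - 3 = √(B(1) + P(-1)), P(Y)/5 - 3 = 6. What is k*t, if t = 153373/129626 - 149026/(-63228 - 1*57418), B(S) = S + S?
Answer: 56732224851/7819429198 + 18910741617*√47/7819429198 ≈ 23.835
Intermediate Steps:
P(Y) = 45 (P(Y) = 15 + 5*6 = 15 + 30 = 45)
B(S) = 2*S
k = 3 + √47 (k = 3 + √(2*1 + 45) = 3 + √(2 + 45) = 3 + √47 ≈ 9.8557)
t = 18910741617/7819429198 (t = 153373*(1/129626) - 149026/(-63228 - 57418) = 153373/129626 - 149026/(-120646) = 153373/129626 - 149026*(-1/120646) = 153373/129626 + 74513/60323 = 18910741617/7819429198 ≈ 2.4184)
k*t = (3 + √47)*(18910741617/7819429198) = 56732224851/7819429198 + 18910741617*√47/7819429198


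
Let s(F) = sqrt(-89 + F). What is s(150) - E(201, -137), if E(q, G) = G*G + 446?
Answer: -19215 + sqrt(61) ≈ -19207.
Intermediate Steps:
E(q, G) = 446 + G**2 (E(q, G) = G**2 + 446 = 446 + G**2)
s(150) - E(201, -137) = sqrt(-89 + 150) - (446 + (-137)**2) = sqrt(61) - (446 + 18769) = sqrt(61) - 1*19215 = sqrt(61) - 19215 = -19215 + sqrt(61)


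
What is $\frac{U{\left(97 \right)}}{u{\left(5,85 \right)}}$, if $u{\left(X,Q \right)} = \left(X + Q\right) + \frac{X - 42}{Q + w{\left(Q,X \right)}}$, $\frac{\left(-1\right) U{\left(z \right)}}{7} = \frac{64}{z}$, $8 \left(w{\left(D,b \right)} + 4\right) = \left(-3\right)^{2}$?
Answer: $- \frac{147168}{2853449} \approx -0.051575$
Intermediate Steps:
$w{\left(D,b \right)} = - \frac{23}{8}$ ($w{\left(D,b \right)} = -4 + \frac{\left(-3\right)^{2}}{8} = -4 + \frac{1}{8} \cdot 9 = -4 + \frac{9}{8} = - \frac{23}{8}$)
$U{\left(z \right)} = - \frac{448}{z}$ ($U{\left(z \right)} = - 7 \frac{64}{z} = - \frac{448}{z}$)
$u{\left(X,Q \right)} = Q + X + \frac{-42 + X}{- \frac{23}{8} + Q}$ ($u{\left(X,Q \right)} = \left(X + Q\right) + \frac{X - 42}{Q - \frac{23}{8}} = \left(Q + X\right) + \frac{-42 + X}{- \frac{23}{8} + Q} = Q + X + \frac{-42 + X}{- \frac{23}{8} + Q}$)
$\frac{U{\left(97 \right)}}{u{\left(5,85 \right)}} = \frac{\left(-448\right) \frac{1}{97}}{\frac{1}{-23 + 8 \cdot 85} \left(-336 - 1955 - 75 + 8 \cdot 85^{2} + 8 \cdot 85 \cdot 5\right)} = \frac{\left(-448\right) \frac{1}{97}}{\frac{1}{-23 + 680} \left(-336 - 1955 - 75 + 8 \cdot 7225 + 3400\right)} = - \frac{448}{97 \frac{-336 - 1955 - 75 + 57800 + 3400}{657}} = - \frac{448}{97 \cdot \frac{1}{657} \cdot 58834} = - \frac{448}{97 \cdot \frac{58834}{657}} = \left(- \frac{448}{97}\right) \frac{657}{58834} = - \frac{147168}{2853449}$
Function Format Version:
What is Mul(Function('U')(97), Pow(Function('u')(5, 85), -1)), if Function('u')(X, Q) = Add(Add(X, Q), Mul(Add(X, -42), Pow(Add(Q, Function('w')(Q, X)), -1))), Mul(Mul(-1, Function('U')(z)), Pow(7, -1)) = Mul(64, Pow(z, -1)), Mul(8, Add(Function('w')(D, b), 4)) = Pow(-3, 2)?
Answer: Rational(-147168, 2853449) ≈ -0.051575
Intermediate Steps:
Function('w')(D, b) = Rational(-23, 8) (Function('w')(D, b) = Add(-4, Mul(Rational(1, 8), Pow(-3, 2))) = Add(-4, Mul(Rational(1, 8), 9)) = Add(-4, Rational(9, 8)) = Rational(-23, 8))
Function('U')(z) = Mul(-448, Pow(z, -1)) (Function('U')(z) = Mul(-7, Mul(64, Pow(z, -1))) = Mul(-448, Pow(z, -1)))
Function('u')(X, Q) = Add(Q, X, Mul(Pow(Add(Rational(-23, 8), Q), -1), Add(-42, X))) (Function('u')(X, Q) = Add(Add(X, Q), Mul(Add(X, -42), Pow(Add(Q, Rational(-23, 8)), -1))) = Add(Add(Q, X), Mul(Add(-42, X), Pow(Add(Rational(-23, 8), Q), -1))) = Add(Add(Q, X), Mul(Pow(Add(Rational(-23, 8), Q), -1), Add(-42, X))) = Add(Q, X, Mul(Pow(Add(Rational(-23, 8), Q), -1), Add(-42, X))))
Mul(Function('U')(97), Pow(Function('u')(5, 85), -1)) = Mul(Mul(-448, Pow(97, -1)), Pow(Mul(Pow(Add(-23, Mul(8, 85)), -1), Add(-336, Mul(-23, 85), Mul(-15, 5), Mul(8, Pow(85, 2)), Mul(8, 85, 5))), -1)) = Mul(Mul(-448, Rational(1, 97)), Pow(Mul(Pow(Add(-23, 680), -1), Add(-336, -1955, -75, Mul(8, 7225), 3400)), -1)) = Mul(Rational(-448, 97), Pow(Mul(Pow(657, -1), Add(-336, -1955, -75, 57800, 3400)), -1)) = Mul(Rational(-448, 97), Pow(Mul(Rational(1, 657), 58834), -1)) = Mul(Rational(-448, 97), Pow(Rational(58834, 657), -1)) = Mul(Rational(-448, 97), Rational(657, 58834)) = Rational(-147168, 2853449)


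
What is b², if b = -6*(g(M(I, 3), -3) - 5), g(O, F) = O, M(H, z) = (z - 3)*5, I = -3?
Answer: 900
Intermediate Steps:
M(H, z) = -15 + 5*z (M(H, z) = (-3 + z)*5 = -15 + 5*z)
b = 30 (b = -6*((-15 + 5*3) - 5) = -6*((-15 + 15) - 5) = -6*(0 - 5) = -6*(-5) = 30)
b² = 30² = 900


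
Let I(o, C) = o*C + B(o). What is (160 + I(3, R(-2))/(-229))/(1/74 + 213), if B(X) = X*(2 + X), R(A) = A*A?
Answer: 2709362/3609727 ≈ 0.75057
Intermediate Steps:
R(A) = A**2
I(o, C) = C*o + o*(2 + o) (I(o, C) = o*C + o*(2 + o) = C*o + o*(2 + o))
(160 + I(3, R(-2))/(-229))/(1/74 + 213) = (160 + (3*(2 + (-2)**2 + 3))/(-229))/(1/74 + 213) = (160 + (3*(2 + 4 + 3))*(-1/229))/(1/74 + 213) = (160 + (3*9)*(-1/229))/(15763/74) = (160 + 27*(-1/229))*(74/15763) = (160 - 27/229)*(74/15763) = (36613/229)*(74/15763) = 2709362/3609727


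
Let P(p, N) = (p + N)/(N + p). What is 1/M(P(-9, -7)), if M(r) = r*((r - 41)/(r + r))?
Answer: -1/20 ≈ -0.050000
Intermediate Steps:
P(p, N) = 1 (P(p, N) = (N + p)/(N + p) = 1)
M(r) = -41/2 + r/2 (M(r) = r*((-41 + r)/((2*r))) = r*((-41 + r)*(1/(2*r))) = r*((-41 + r)/(2*r)) = -41/2 + r/2)
1/M(P(-9, -7)) = 1/(-41/2 + (½)*1) = 1/(-41/2 + ½) = 1/(-20) = -1/20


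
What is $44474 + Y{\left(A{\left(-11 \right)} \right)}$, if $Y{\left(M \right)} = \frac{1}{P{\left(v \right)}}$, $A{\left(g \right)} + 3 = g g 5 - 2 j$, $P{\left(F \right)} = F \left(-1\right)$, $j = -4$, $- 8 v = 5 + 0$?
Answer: $\frac{222378}{5} \approx 44476.0$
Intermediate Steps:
$v = - \frac{5}{8}$ ($v = - \frac{5 + 0}{8} = \left(- \frac{1}{8}\right) 5 = - \frac{5}{8} \approx -0.625$)
$P{\left(F \right)} = - F$
$A{\left(g \right)} = 5 + 5 g^{2}$ ($A{\left(g \right)} = -3 + \left(g g 5 - -8\right) = -3 + \left(g^{2} \cdot 5 + 8\right) = -3 + \left(5 g^{2} + 8\right) = -3 + \left(8 + 5 g^{2}\right) = 5 + 5 g^{2}$)
$Y{\left(M \right)} = \frac{8}{5}$ ($Y{\left(M \right)} = \frac{1}{\left(-1\right) \left(- \frac{5}{8}\right)} = \frac{1}{\frac{5}{8}} = \frac{8}{5}$)
$44474 + Y{\left(A{\left(-11 \right)} \right)} = 44474 + \frac{8}{5} = \frac{222378}{5}$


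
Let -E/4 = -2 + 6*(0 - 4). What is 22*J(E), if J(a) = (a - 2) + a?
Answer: 4532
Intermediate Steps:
E = 104 (E = -4*(-2 + 6*(0 - 4)) = -4*(-2 + 6*(-4)) = -4*(-2 - 24) = -4*(-26) = 104)
J(a) = -2 + 2*a (J(a) = (-2 + a) + a = -2 + 2*a)
22*J(E) = 22*(-2 + 2*104) = 22*(-2 + 208) = 22*206 = 4532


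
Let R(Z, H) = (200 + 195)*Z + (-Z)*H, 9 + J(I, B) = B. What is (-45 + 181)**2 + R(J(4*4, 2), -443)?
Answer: 12630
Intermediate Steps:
J(I, B) = -9 + B
R(Z, H) = 395*Z - H*Z
(-45 + 181)**2 + R(J(4*4, 2), -443) = (-45 + 181)**2 + (-9 + 2)*(395 - 1*(-443)) = 136**2 - 7*(395 + 443) = 18496 - 7*838 = 18496 - 5866 = 12630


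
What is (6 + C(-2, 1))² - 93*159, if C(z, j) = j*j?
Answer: -14738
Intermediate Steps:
C(z, j) = j²
(6 + C(-2, 1))² - 93*159 = (6 + 1²)² - 93*159 = (6 + 1)² - 14787 = 7² - 14787 = 49 - 14787 = -14738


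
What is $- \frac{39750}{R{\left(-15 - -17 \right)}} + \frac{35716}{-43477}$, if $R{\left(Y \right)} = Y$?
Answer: $- \frac{864141091}{43477} \approx -19876.0$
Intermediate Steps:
$- \frac{39750}{R{\left(-15 - -17 \right)}} + \frac{35716}{-43477} = - \frac{39750}{-15 - -17} + \frac{35716}{-43477} = - \frac{39750}{-15 + 17} + 35716 \left(- \frac{1}{43477}\right) = - \frac{39750}{2} - \frac{35716}{43477} = \left(-39750\right) \frac{1}{2} - \frac{35716}{43477} = -19875 - \frac{35716}{43477} = - \frac{864141091}{43477}$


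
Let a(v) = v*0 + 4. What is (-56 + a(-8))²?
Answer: 2704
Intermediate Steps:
a(v) = 4 (a(v) = 0 + 4 = 4)
(-56 + a(-8))² = (-56 + 4)² = (-52)² = 2704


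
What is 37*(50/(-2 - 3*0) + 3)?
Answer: -814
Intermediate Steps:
37*(50/(-2 - 3*0) + 3) = 37*(50/(-2 + 0) + 3) = 37*(50/(-2) + 3) = 37*(50*(-½) + 3) = 37*(-25 + 3) = 37*(-22) = -814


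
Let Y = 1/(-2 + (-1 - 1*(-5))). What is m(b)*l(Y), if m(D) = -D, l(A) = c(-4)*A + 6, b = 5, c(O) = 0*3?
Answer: -30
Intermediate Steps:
Y = ½ (Y = 1/(-2 + (-1 + 5)) = 1/(-2 + 4) = 1/2 = ½ ≈ 0.50000)
c(O) = 0
l(A) = 6 (l(A) = 0*A + 6 = 0 + 6 = 6)
m(b)*l(Y) = -1*5*6 = -5*6 = -30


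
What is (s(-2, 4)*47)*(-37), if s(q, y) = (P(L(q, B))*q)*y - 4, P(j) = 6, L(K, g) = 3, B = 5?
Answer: 90428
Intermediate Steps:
s(q, y) = -4 + 6*q*y (s(q, y) = (6*q)*y - 4 = 6*q*y - 4 = -4 + 6*q*y)
(s(-2, 4)*47)*(-37) = ((-4 + 6*(-2)*4)*47)*(-37) = ((-4 - 48)*47)*(-37) = -52*47*(-37) = -2444*(-37) = 90428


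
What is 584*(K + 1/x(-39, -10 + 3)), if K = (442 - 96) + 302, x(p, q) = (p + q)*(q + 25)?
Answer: 78335278/207 ≈ 3.7843e+5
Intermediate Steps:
x(p, q) = (25 + q)*(p + q) (x(p, q) = (p + q)*(25 + q) = (25 + q)*(p + q))
K = 648 (K = 346 + 302 = 648)
584*(K + 1/x(-39, -10 + 3)) = 584*(648 + 1/((-10 + 3)**2 + 25*(-39) + 25*(-10 + 3) - 39*(-10 + 3))) = 584*(648 + 1/((-7)**2 - 975 + 25*(-7) - 39*(-7))) = 584*(648 + 1/(49 - 975 - 175 + 273)) = 584*(648 + 1/(-828)) = 584*(648 - 1/828) = 584*(536543/828) = 78335278/207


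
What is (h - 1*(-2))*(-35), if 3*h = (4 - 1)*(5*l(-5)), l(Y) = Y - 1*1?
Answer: 980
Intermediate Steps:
l(Y) = -1 + Y (l(Y) = Y - 1 = -1 + Y)
h = -30 (h = ((4 - 1)*(5*(-1 - 5)))/3 = (3*(5*(-6)))/3 = (3*(-30))/3 = (⅓)*(-90) = -30)
(h - 1*(-2))*(-35) = (-30 - 1*(-2))*(-35) = (-30 + 2)*(-35) = -28*(-35) = 980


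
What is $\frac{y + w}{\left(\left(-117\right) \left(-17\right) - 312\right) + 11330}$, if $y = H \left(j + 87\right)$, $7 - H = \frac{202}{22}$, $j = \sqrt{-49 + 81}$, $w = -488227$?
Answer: $- \frac{5372585}{143077} - \frac{96 \sqrt{2}}{143077} \approx -37.551$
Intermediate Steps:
$j = 4 \sqrt{2}$ ($j = \sqrt{32} = 4 \sqrt{2} \approx 5.6569$)
$H = - \frac{24}{11}$ ($H = 7 - \frac{202}{22} = 7 - 202 \cdot \frac{1}{22} = 7 - \frac{101}{11} = - \frac{24}{11} \approx -2.1818$)
$y = - \frac{2088}{11} - \frac{96 \sqrt{2}}{11}$ ($y = - \frac{24 \left(4 \sqrt{2} + 87\right)}{11} = - \frac{24 \left(87 + 4 \sqrt{2}\right)}{11} = - \frac{2088}{11} - \frac{96 \sqrt{2}}{11} \approx -202.16$)
$\frac{y + w}{\left(\left(-117\right) \left(-17\right) - 312\right) + 11330} = \frac{\left(- \frac{2088}{11} - \frac{96 \sqrt{2}}{11}\right) - 488227}{\left(\left(-117\right) \left(-17\right) - 312\right) + 11330} = \frac{- \frac{5372585}{11} - \frac{96 \sqrt{2}}{11}}{\left(1989 - 312\right) + 11330} = \frac{- \frac{5372585}{11} - \frac{96 \sqrt{2}}{11}}{1677 + 11330} = \frac{- \frac{5372585}{11} - \frac{96 \sqrt{2}}{11}}{13007} = \left(- \frac{5372585}{11} - \frac{96 \sqrt{2}}{11}\right) \frac{1}{13007} = - \frac{5372585}{143077} - \frac{96 \sqrt{2}}{143077}$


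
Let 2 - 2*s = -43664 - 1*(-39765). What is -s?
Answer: -3901/2 ≈ -1950.5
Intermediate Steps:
s = 3901/2 (s = 1 - (-43664 - 1*(-39765))/2 = 1 - (-43664 + 39765)/2 = 1 - ½*(-3899) = 1 + 3899/2 = 3901/2 ≈ 1950.5)
-s = -1*3901/2 = -3901/2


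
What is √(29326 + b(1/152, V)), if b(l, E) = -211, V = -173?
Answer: 3*√3235 ≈ 170.63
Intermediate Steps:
√(29326 + b(1/152, V)) = √(29326 - 211) = √29115 = 3*√3235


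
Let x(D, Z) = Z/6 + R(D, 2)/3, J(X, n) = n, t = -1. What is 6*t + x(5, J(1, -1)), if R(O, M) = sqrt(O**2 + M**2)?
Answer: -37/6 + sqrt(29)/3 ≈ -4.3716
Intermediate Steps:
R(O, M) = sqrt(M**2 + O**2)
x(D, Z) = sqrt(4 + D**2)/3 + Z/6 (x(D, Z) = Z/6 + sqrt(2**2 + D**2)/3 = Z*(1/6) + sqrt(4 + D**2)*(1/3) = Z/6 + sqrt(4 + D**2)/3 = sqrt(4 + D**2)/3 + Z/6)
6*t + x(5, J(1, -1)) = 6*(-1) + (sqrt(4 + 5**2)/3 + (1/6)*(-1)) = -6 + (sqrt(4 + 25)/3 - 1/6) = -6 + (sqrt(29)/3 - 1/6) = -6 + (-1/6 + sqrt(29)/3) = -37/6 + sqrt(29)/3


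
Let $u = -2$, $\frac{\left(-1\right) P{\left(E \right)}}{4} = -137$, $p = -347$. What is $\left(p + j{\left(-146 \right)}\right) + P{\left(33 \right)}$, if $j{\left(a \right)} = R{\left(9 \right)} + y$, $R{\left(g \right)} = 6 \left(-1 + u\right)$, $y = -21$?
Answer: $162$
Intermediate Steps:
$P{\left(E \right)} = 548$ ($P{\left(E \right)} = \left(-4\right) \left(-137\right) = 548$)
$R{\left(g \right)} = -18$ ($R{\left(g \right)} = 6 \left(-1 - 2\right) = 6 \left(-3\right) = -18$)
$j{\left(a \right)} = -39$ ($j{\left(a \right)} = -18 - 21 = -39$)
$\left(p + j{\left(-146 \right)}\right) + P{\left(33 \right)} = \left(-347 - 39\right) + 548 = -386 + 548 = 162$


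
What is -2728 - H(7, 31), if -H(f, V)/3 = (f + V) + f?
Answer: -2593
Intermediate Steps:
H(f, V) = -6*f - 3*V (H(f, V) = -3*((f + V) + f) = -3*((V + f) + f) = -3*(V + 2*f) = -6*f - 3*V)
-2728 - H(7, 31) = -2728 - (-6*7 - 3*31) = -2728 - (-42 - 93) = -2728 - 1*(-135) = -2728 + 135 = -2593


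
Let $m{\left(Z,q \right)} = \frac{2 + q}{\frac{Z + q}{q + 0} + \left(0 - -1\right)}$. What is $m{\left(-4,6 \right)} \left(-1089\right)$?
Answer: $-6534$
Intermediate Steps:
$m{\left(Z,q \right)} = \frac{2 + q}{1 + \frac{Z + q}{q}}$ ($m{\left(Z,q \right)} = \frac{2 + q}{\frac{Z + q}{q} + \left(0 + 1\right)} = \frac{2 + q}{\frac{Z + q}{q} + 1} = \frac{2 + q}{1 + \frac{Z + q}{q}}$)
$m{\left(-4,6 \right)} \left(-1089\right) = \frac{6 \left(2 + 6\right)}{-4 + 2 \cdot 6} \left(-1089\right) = 6 \frac{1}{-4 + 12} \cdot 8 \left(-1089\right) = 6 \cdot \frac{1}{8} \cdot 8 \left(-1089\right) = 6 \left(-1089\right) = -6534$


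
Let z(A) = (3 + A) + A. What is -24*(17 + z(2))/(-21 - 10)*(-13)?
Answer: -7488/31 ≈ -241.55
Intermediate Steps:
z(A) = 3 + 2*A
-24*(17 + z(2))/(-21 - 10)*(-13) = -24*(17 + (3 + 2*2))/(-21 - 10)*(-13) = -24*(17 + (3 + 4))/(-31)*(-13) = -24*(17 + 7)*(-1)/31*(-13) = -576*(-1)/31*(-13) = -24*(-24/31)*(-13) = (576/31)*(-13) = -7488/31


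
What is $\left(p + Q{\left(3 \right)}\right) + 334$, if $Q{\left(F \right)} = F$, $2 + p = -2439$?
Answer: $-2104$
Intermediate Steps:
$p = -2441$ ($p = -2 - 2439 = -2441$)
$\left(p + Q{\left(3 \right)}\right) + 334 = \left(-2441 + 3\right) + 334 = -2438 + 334 = -2104$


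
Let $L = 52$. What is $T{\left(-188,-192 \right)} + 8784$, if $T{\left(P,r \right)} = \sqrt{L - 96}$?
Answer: $8784 + 2 i \sqrt{11} \approx 8784.0 + 6.6332 i$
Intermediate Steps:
$T{\left(P,r \right)} = 2 i \sqrt{11}$ ($T{\left(P,r \right)} = \sqrt{52 - 96} = \sqrt{-44} = 2 i \sqrt{11}$)
$T{\left(-188,-192 \right)} + 8784 = 2 i \sqrt{11} + 8784 = 8784 + 2 i \sqrt{11}$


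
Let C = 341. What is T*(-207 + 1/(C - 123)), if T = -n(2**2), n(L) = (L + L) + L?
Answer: 270750/109 ≈ 2483.9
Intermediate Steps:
n(L) = 3*L (n(L) = 2*L + L = 3*L)
T = -12 (T = -3*2**2 = -3*4 = -1*12 = -12)
T*(-207 + 1/(C - 123)) = -12*(-207 + 1/(341 - 123)) = -12*(-207 + 1/218) = -12*(-45125/218) = 270750/109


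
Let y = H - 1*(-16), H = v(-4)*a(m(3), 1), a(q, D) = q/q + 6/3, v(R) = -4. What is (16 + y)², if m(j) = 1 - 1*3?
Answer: 400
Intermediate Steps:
m(j) = -2 (m(j) = 1 - 3 = -2)
a(q, D) = 3 (a(q, D) = 1 + 6*(⅓) = 1 + 2 = 3)
H = -12 (H = -4*3 = -12)
y = 4 (y = -12 - 1*(-16) = -12 + 16 = 4)
(16 + y)² = (16 + 4)² = 20² = 400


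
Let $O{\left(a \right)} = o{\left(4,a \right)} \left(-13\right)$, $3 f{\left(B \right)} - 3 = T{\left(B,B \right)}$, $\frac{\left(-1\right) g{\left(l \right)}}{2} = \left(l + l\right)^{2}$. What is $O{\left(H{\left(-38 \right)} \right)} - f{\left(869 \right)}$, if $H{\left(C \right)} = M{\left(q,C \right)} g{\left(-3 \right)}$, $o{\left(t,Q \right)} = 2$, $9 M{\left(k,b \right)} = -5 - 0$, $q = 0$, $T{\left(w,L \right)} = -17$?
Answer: $- \frac{64}{3} \approx -21.333$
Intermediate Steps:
$M{\left(k,b \right)} = - \frac{5}{9}$ ($M{\left(k,b \right)} = \frac{-5 - 0}{9} = \frac{-5 + 0}{9} = \frac{1}{9} \left(-5\right) = - \frac{5}{9}$)
$g{\left(l \right)} = - 8 l^{2}$ ($g{\left(l \right)} = - 2 \left(l + l\right)^{2} = - 2 \left(2 l\right)^{2} = - 2 \cdot 4 l^{2} = - 8 l^{2}$)
$f{\left(B \right)} = - \frac{14}{3}$ ($f{\left(B \right)} = 1 + \frac{1}{3} \left(-17\right) = 1 - \frac{17}{3} = - \frac{14}{3}$)
$H{\left(C \right)} = 40$ ($H{\left(C \right)} = - \frac{5 \left(- 8 \left(-3\right)^{2}\right)}{9} = - \frac{5 \left(\left(-8\right) 9\right)}{9} = \left(- \frac{5}{9}\right) \left(-72\right) = 40$)
$O{\left(a \right)} = -26$ ($O{\left(a \right)} = 2 \left(-13\right) = -26$)
$O{\left(H{\left(-38 \right)} \right)} - f{\left(869 \right)} = -26 - - \frac{14}{3} = -26 + \frac{14}{3} = - \frac{64}{3}$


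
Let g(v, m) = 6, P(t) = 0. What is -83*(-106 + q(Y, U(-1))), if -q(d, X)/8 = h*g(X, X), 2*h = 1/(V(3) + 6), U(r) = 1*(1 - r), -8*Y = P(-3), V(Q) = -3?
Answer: 9462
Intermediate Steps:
Y = 0 (Y = -⅛*0 = 0)
U(r) = 1 - r
h = ⅙ (h = 1/(2*(-3 + 6)) = (½)/3 = (½)*(⅓) = ⅙ ≈ 0.16667)
q(d, X) = -8 (q(d, X) = -4*6/3 = -8*1 = -8)
-83*(-106 + q(Y, U(-1))) = -83*(-106 - 8) = -83*(-114) = 9462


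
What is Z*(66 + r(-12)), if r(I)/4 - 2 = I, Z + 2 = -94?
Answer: -2496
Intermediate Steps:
Z = -96 (Z = -2 - 94 = -96)
r(I) = 8 + 4*I
Z*(66 + r(-12)) = -96*(66 + (8 + 4*(-12))) = -96*(66 + (8 - 48)) = -96*(66 - 40) = -96*26 = -2496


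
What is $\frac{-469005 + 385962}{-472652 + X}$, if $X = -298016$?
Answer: $\frac{83043}{770668} \approx 0.10775$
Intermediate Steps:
$\frac{-469005 + 385962}{-472652 + X} = \frac{-469005 + 385962}{-472652 - 298016} = - \frac{83043}{-770668} = \left(-83043\right) \left(- \frac{1}{770668}\right) = \frac{83043}{770668}$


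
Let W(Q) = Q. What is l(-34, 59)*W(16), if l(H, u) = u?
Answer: 944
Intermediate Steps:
l(-34, 59)*W(16) = 59*16 = 944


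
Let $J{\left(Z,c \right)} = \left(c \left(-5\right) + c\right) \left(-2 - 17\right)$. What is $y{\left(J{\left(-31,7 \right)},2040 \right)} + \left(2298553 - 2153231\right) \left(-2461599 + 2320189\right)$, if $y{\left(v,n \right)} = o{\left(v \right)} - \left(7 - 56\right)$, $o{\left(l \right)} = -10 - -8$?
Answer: $-20549983973$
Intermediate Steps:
$J{\left(Z,c \right)} = 76 c$ ($J{\left(Z,c \right)} = \left(- 5 c + c\right) \left(-19\right) = - 4 c \left(-19\right) = 76 c$)
$o{\left(l \right)} = -2$ ($o{\left(l \right)} = -10 + 8 = -2$)
$y{\left(v,n \right)} = 47$ ($y{\left(v,n \right)} = -2 - \left(7 - 56\right) = -2 - -49 = -2 + 49 = 47$)
$y{\left(J{\left(-31,7 \right)},2040 \right)} + \left(2298553 - 2153231\right) \left(-2461599 + 2320189\right) = 47 + \left(2298553 - 2153231\right) \left(-2461599 + 2320189\right) = 47 + 145322 \left(-141410\right) = 47 - 20549984020 = -20549983973$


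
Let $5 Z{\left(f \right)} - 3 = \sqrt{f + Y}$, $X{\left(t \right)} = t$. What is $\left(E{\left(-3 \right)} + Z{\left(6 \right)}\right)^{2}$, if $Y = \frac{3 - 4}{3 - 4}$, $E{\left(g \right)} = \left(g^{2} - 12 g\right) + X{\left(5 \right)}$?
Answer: $\frac{\left(253 + \sqrt{7}\right)^{2}}{25} \approx 2614.2$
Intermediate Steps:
$E{\left(g \right)} = 5 + g^{2} - 12 g$ ($E{\left(g \right)} = \left(g^{2} - 12 g\right) + 5 = 5 + g^{2} - 12 g$)
$Y = 1$ ($Y = - \frac{1}{-1} = \left(-1\right) \left(-1\right) = 1$)
$Z{\left(f \right)} = \frac{3}{5} + \frac{\sqrt{1 + f}}{5}$ ($Z{\left(f \right)} = \frac{3}{5} + \frac{\sqrt{f + 1}}{5} = \frac{3}{5} + \frac{\sqrt{1 + f}}{5}$)
$\left(E{\left(-3 \right)} + Z{\left(6 \right)}\right)^{2} = \left(\left(5 + \left(-3\right)^{2} - -36\right) + \left(\frac{3}{5} + \frac{\sqrt{1 + 6}}{5}\right)\right)^{2} = \left(\left(5 + 9 + 36\right) + \left(\frac{3}{5} + \frac{\sqrt{7}}{5}\right)\right)^{2} = \left(50 + \left(\frac{3}{5} + \frac{\sqrt{7}}{5}\right)\right)^{2} = \left(\frac{253}{5} + \frac{\sqrt{7}}{5}\right)^{2}$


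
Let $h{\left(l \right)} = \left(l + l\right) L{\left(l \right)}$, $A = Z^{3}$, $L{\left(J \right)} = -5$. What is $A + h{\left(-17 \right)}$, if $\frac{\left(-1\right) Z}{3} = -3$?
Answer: $899$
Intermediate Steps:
$Z = 9$ ($Z = \left(-3\right) \left(-3\right) = 9$)
$A = 729$ ($A = 9^{3} = 729$)
$h{\left(l \right)} = - 10 l$ ($h{\left(l \right)} = \left(l + l\right) \left(-5\right) = 2 l \left(-5\right) = - 10 l$)
$A + h{\left(-17 \right)} = 729 - -170 = 729 + 170 = 899$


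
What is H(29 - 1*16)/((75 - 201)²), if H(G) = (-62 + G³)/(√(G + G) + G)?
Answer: 305/24948 - 305*√26/324324 ≈ 0.0074302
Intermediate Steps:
H(G) = (-62 + G³)/(G + √2*√G) (H(G) = (-62 + G³)/(√(2*G) + G) = (-62 + G³)/(√2*√G + G) = (-62 + G³)/(G + √2*√G))
H(29 - 1*16)/((75 - 201)²) = ((-62 + (29 - 1*16)³)/((29 - 1*16) + √2*√(29 - 1*16)))/((75 - 201)²) = ((-62 + (29 - 16)³)/((29 - 16) + √2*√(29 - 16)))/((-126)²) = ((-62 + 13³)/(13 + √2*√13))/15876 = ((-62 + 2197)/(13 + √26))*(1/15876) = (2135/(13 + √26))*(1/15876) = 305/(2268*(13 + √26))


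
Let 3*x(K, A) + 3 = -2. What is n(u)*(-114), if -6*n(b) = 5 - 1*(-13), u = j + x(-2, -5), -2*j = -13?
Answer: 342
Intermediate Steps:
j = 13/2 (j = -½*(-13) = 13/2 ≈ 6.5000)
x(K, A) = -5/3 (x(K, A) = -1 + (⅓)*(-2) = -1 - ⅔ = -5/3)
u = 29/6 (u = 13/2 - 5/3 = 29/6 ≈ 4.8333)
n(b) = -3 (n(b) = -(5 - 1*(-13))/6 = -(5 + 13)/6 = -⅙*18 = -3)
n(u)*(-114) = -3*(-114) = 342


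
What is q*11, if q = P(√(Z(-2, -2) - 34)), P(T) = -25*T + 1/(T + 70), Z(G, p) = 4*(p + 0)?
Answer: 55/353 - 1359061*I*√42/4942 ≈ 0.15581 - 1782.2*I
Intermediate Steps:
Z(G, p) = 4*p
P(T) = 1/(70 + T) - 25*T (P(T) = -25*T + 1/(70 + T) = 1/(70 + T) - 25*T)
q = (1051 - 1750*I*√42)/(70 + I*√42) (q = (1 - 1750*√(4*(-2) - 34) - 25*(√(4*(-2) - 34))²)/(70 + √(4*(-2) - 34)) = (1 - 1750*√(-8 - 34) - 25*(√(-8 - 34))²)/(70 + √(-8 - 34)) = (1 - 1750*I*√42 - 25*(√(-42))²)/(70 + √(-42)) = (1 - 1750*I*√42 - 25*(I*√42)²)/(70 + I*√42) = (1 - 1750*I*√42 - 25*(-42))/(70 + I*√42) = (1 - 1750*I*√42 + 1050)/(70 + I*√42) = (1051 - 1750*I*√42)/(70 + I*√42) ≈ 0.014164 - 162.02*I)
q*11 = (5/353 - 123551*I*√42/4942)*11 = 55/353 - 1359061*I*√42/4942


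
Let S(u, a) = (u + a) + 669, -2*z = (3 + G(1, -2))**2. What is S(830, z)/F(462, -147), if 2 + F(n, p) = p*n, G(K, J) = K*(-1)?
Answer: -1497/67916 ≈ -0.022042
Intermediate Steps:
G(K, J) = -K
F(n, p) = -2 + n*p (F(n, p) = -2 + p*n = -2 + n*p)
z = -2 (z = -(3 - 1*1)**2/2 = -(3 - 1)**2/2 = -1/2*2**2 = -1/2*4 = -2)
S(u, a) = 669 + a + u (S(u, a) = (a + u) + 669 = 669 + a + u)
S(830, z)/F(462, -147) = (669 - 2 + 830)/(-2 + 462*(-147)) = 1497/(-2 - 67914) = 1497/(-67916) = 1497*(-1/67916) = -1497/67916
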